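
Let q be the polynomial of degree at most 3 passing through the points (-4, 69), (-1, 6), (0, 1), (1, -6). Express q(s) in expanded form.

q(s) = -s^3 - s^2 - 5s + 1

Write q(s) = as^3 + bs^2 + cs + d. Substituting each data point gives a linear system:
  -64a + 16b - 4c + d = 69
  -a + b - c + d = 6
  d = 1
  a + b + c + d = -6
Solving the system yields a = -1, b = -1, c = -5, d = 1.
So q(s) = -s³ - s² - 5s + 1.
Check: q(0) = 1. ✓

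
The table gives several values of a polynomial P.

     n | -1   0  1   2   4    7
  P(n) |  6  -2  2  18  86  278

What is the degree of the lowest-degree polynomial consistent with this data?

Divided differences on the nodes -1, 0, 1, 2, 4, 7:
  order 0: 6  -2  2  18  86  278
  order 1: -8  4  16  34  64
  order 2: 6  6  6  6
  order 3: 0  0  0
  order 4: 0  0
  order 5: 0
The order-2 divided differences are all 6 (nonzero) and every higher order vanishes, so the data lies on a polynomial of degree exactly 2.

2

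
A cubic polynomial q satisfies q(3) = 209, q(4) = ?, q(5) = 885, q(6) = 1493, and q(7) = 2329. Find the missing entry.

469

On equispaced nodes a degree-3 polynomial has vanishing fourth forward difference, so
  q(3) - 4·q(4) + 6·q(5) - 4·q(6) + q(7) = 0.
Substituting the known values and solving for q(4):
  -4·q(4) = -1876
  q(4) = 469.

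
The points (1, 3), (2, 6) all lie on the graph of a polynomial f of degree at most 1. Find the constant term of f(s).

0

Write f(s) = as + b. Substituting each data point gives a linear system:
  a + b = 3
  2a + b = 6
Solving the system yields a = 3, b = 0.
So f(s) = 3s.
The constant term is 0.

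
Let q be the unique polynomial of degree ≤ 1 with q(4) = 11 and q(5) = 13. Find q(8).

19

Using the Lagrange interpolation formula with nodes 4, 5:
  L_0(u) = (u - 5) / -1
  L_1(u) = (u - 4) / 1
Then q(u) = 11·L_0(u) + 13·L_1(u).
Expanding and collecting terms gives q(u) = 2u + 3.
Evaluating at u = 8: q(8) = 19.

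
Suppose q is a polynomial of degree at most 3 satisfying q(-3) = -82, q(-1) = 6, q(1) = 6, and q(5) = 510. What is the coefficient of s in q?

Write q(s) = as^3 + bs^2 + cs + d. Substituting each data point gives a linear system:
  -27a + 9b - 3c + d = -82
  -a + b - c + d = 6
  a + b + c + d = 6
  125a + 25b + 5c + d = 510
Solving the system yields a = 4, b = 1, c = -4, d = 5.
So q(s) = 4s³ + s² - 4s + 5.
The coefficient of s is -4.

-4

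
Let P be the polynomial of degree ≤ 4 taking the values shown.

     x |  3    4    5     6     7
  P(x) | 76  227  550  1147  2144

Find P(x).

P(x) = x^4 - x^3 + x^2 + 6x - 5

Using the Lagrange interpolation formula with nodes 3, 4, 5, 6, 7:
  L_0(x) = (x - 4)(x - 5)(x - 6)(x - 7) / 24
  L_1(x) = (x - 3)(x - 5)(x - 6)(x - 7) / -6
  L_2(x) = (x - 3)(x - 4)(x - 6)(x - 7) / 4
  L_3(x) = (x - 3)(x - 4)(x - 5)(x - 7) / -6
  L_4(x) = (x - 3)(x - 4)(x - 5)(x - 6) / 24
Then P(x) = 76·L_0(x) + 227·L_1(x) + 550·L_2(x) + 1147·L_3(x) + 2144·L_4(x).
Expanding and collecting terms gives P(x) = x^4 - x^3 + x^2 + 6x - 5.
Check: P(7) = 2144. ✓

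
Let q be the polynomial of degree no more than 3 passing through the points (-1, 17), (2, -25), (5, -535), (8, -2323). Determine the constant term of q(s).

Write q(s) = as^3 + bs^2 + cs + d. Substituting each data point gives a linear system:
  -a + b - c + d = 17
  8a + 4b + 2c + d = -25
  125a + 25b + 5c + d = -535
  512a + 64b + 8c + d = -2323
Solving the system yields a = -5, b = 4, c = -3, d = 5.
So q(s) = -5s^3 + 4s^2 - 3s + 5.
The constant term is 5.

5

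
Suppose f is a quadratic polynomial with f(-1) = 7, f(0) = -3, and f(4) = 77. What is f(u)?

f(u) = 6u^2 - 4u - 3

Using the Lagrange interpolation formula with nodes -1, 0, 4:
  L_0(u) = u(u - 4) / 5
  L_1(u) = (u + 1)(u - 4) / -4
  L_2(u) = (u + 1)u / 20
Then f(u) = 7·L_0(u) - 3·L_1(u) + 77·L_2(u).
Expanding and collecting terms gives f(u) = 6u^2 - 4u - 3.
Check: f(4) = 77. ✓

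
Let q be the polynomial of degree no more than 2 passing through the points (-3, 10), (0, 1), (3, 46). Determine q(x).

q(x) = 3x^2 + 6x + 1

Write q(x) = ax^2 + bx + c. Substituting each data point gives a linear system:
  9a - 3b + c = 10
  c = 1
  9a + 3b + c = 46
Solving the system yields a = 3, b = 6, c = 1.
So q(x) = 3x^2 + 6x + 1.
Check: q(-3) = 10. ✓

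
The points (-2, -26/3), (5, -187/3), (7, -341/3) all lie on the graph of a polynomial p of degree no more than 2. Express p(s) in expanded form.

Write p(s) = as^2 + bs + c. Substituting each data point gives a linear system:
  4a - 2b + c = -26/3
  25a + 5b + c = -187/3
  49a + 7b + c = -341/3
Solving the system yields a = -2, b = -5/3, c = -4.
So p(s) = -2s^2 - (5/3)s - 4.
Check: p(7) = -341/3. ✓

p(s) = -2s^2 - (5/3)s - 4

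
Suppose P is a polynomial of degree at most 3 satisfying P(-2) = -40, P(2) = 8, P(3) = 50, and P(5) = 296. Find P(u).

Write P(u) = au^3 + bu^2 + cu + d. Substituting each data point gives a linear system:
  -8a + 4b - 2c + d = -40
  8a + 4b + 2c + d = 8
  27a + 9b + 3c + d = 50
  125a + 25b + 5c + d = 296
Solving the system yields a = 3, b = -3, c = 0, d = -4.
So P(u) = 3u^3 - 3u^2 - 4.
Check: P(3) = 50. ✓

P(u) = 3u^3 - 3u^2 - 4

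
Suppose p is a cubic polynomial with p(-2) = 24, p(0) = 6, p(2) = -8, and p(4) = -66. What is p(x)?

Write p(x) = ax^3 + bx^2 + cx + d. Substituting each data point gives a linear system:
  -8a + 4b - 2c + d = 24
  d = 6
  8a + 4b + 2c + d = -8
  64a + 16b + 4c + d = -66
Solving the system yields a = -1, b = 1/2, c = -4, d = 6.
So p(x) = -x^3 + (1/2)x^2 - 4x + 6.
Check: p(2) = -8. ✓

p(x) = -x^3 + (1/2)x^2 - 4x + 6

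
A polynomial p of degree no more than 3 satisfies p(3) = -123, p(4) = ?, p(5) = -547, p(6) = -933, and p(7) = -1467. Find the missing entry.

-285

On equispaced nodes a degree-3 polynomial has vanishing fourth forward difference, so
  p(3) - 4·p(4) + 6·p(5) - 4·p(6) + p(7) = 0.
Substituting the known values and solving for p(4):
  -4·p(4) = 1140
  p(4) = -285.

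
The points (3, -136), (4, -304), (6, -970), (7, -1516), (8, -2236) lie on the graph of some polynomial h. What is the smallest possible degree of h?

3

Divided differences on the nodes 3, 4, 6, 7, 8:
  order 0: -136  -304  -970  -1516  -2236
  order 1: -168  -333  -546  -720
  order 2: -55  -71  -87
  order 3: -4  -4
  order 4: 0
The order-3 divided differences are all -4 (nonzero) and every higher order vanishes, so the data lies on a polynomial of degree exactly 3.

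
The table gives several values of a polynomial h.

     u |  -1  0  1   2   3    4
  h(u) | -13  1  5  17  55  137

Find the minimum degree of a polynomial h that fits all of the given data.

3

Forward differences of the values at u = -1, 0, 1, 2, 3, 4:
  h  : -13  1  5  17  55  137
  Δ  : 14  4  12  38  82
  Δ^2: -10  8  26  44
  Δ^3: 18  18  18
  Δ^4: 0  0
  Δ^5: 0
The third differences are constant (18) and nonzero, while all higher differences vanish, so the minimal degree is 3.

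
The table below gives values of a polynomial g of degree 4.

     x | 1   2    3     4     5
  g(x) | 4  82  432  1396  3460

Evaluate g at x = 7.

13552

Using the Lagrange interpolation formula with nodes 1, 2, 3, 4, 5:
  L_0(x) = (x - 2)(x - 3)(x - 4)(x - 5) / 24
  L_1(x) = (x - 1)(x - 3)(x - 4)(x - 5) / -6
  L_2(x) = (x - 1)(x - 2)(x - 4)(x - 5) / 4
  L_3(x) = (x - 1)(x - 2)(x - 3)(x - 5) / -6
  L_4(x) = (x - 1)(x - 2)(x - 3)(x - 4) / 24
Then g(x) = 4·L_0(x) + 82·L_1(x) + 432·L_2(x) + 1396·L_3(x) + 3460·L_4(x).
Expanding and collecting terms gives g(x) = 6x^4 - 3x^3 + 4x^2 - 3x.
Evaluating at x = 7: g(7) = 13552.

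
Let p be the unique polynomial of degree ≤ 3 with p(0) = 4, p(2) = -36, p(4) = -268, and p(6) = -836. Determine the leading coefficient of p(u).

Write p(u) = au^3 + bu^2 + cu + d. Substituting each data point gives a linear system:
  d = 4
  8a + 4b + 2c + d = -36
  64a + 16b + 4c + d = -268
  216a + 36b + 6c + d = -836
Solving the system yields a = -3, b = -6, c = 4, d = 4.
So p(u) = -3u^3 - 6u^2 + 4u + 4.
The leading coefficient is -3.

-3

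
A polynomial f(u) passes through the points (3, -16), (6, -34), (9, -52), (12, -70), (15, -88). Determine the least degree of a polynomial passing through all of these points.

1

Forward differences of the values at u = 3, 6, 9, 12, 15:
  f  : -16  -34  -52  -70  -88
  Δ  : -18  -18  -18  -18
  Δ^2: 0  0  0
  Δ^3: 0  0
  Δ^4: 0
The first differences are constant (-18) and nonzero, while all higher differences vanish, so the minimal degree is 1.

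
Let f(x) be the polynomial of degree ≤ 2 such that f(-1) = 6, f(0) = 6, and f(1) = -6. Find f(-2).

-6

Forward differences of the values at x = -1, 0, 1:
  f  : 6  6  -6
  Δ  : 0  -12
  Δ^2: -12
The second differences are constant, confirming degree 2.
Interpolating (Newton forward form) and evaluating at x = -2 gives f(-2) = -6.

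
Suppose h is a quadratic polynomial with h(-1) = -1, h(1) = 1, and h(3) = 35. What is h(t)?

Using the Lagrange interpolation formula with nodes -1, 1, 3:
  L_0(t) = (t - 1)(t - 3) / 8
  L_1(t) = (t + 1)(t - 3) / -4
  L_2(t) = (t + 1)(t - 1) / 8
Then h(t) = -1·L_0(t) + 1·L_1(t) + 35·L_2(t).
Expanding and collecting terms gives h(t) = 4t^2 + t - 4.
Check: h(-1) = -1. ✓

h(t) = 4t^2 + t - 4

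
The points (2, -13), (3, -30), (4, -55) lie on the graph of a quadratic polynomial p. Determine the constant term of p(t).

-3

Write p(t) = at^2 + bt + c. Substituting each data point gives a linear system:
  4a + 2b + c = -13
  9a + 3b + c = -30
  16a + 4b + c = -55
Solving the system yields a = -4, b = 3, c = -3.
So p(t) = -4t^2 + 3t - 3.
The constant term is -3.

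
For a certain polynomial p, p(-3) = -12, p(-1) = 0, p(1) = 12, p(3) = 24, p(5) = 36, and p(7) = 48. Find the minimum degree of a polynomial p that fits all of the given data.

Forward differences of the values at s = -3, -1, 1, 3, 5, 7:
  p  : -12  0  12  24  36  48
  Δ  : 12  12  12  12  12
  Δ^2: 0  0  0  0
  Δ^3: 0  0  0
  Δ^4: 0  0
  Δ^5: 0
The first differences are constant (12) and nonzero, while all higher differences vanish, so the minimal degree is 1.

1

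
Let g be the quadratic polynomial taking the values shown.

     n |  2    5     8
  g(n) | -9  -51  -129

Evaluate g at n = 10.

-201

Write g(n) = an^2 + bn + c. Substituting each data point gives a linear system:
  4a + 2b + c = -9
  25a + 5b + c = -51
  64a + 8b + c = -129
Solving the system yields a = -2, b = 0, c = -1.
So g(n) = -2n^2 - 1.
Then g(10) = -201.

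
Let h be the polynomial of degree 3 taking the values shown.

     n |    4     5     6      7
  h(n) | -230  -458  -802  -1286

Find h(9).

-2770

Write h(n) = an^3 + bn^2 + cn + d. Substituting each data point gives a linear system:
  64a + 16b + 4c + d = -230
  125a + 25b + 5c + d = -458
  216a + 36b + 6c + d = -802
  343a + 49b + 7c + d = -1286
Solving the system yields a = -4, b = 2, c = -2, d = 2.
So h(n) = -4n^3 + 2n^2 - 2n + 2.
Then h(9) = -2770.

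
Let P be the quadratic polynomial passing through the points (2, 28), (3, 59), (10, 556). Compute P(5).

151

Using the Lagrange interpolation formula with nodes 2, 3, 10:
  L_0(t) = (t - 3)(t - 10) / 8
  L_1(t) = (t - 2)(t - 10) / -7
  L_2(t) = (t - 2)(t - 3) / 56
Then P(t) = 28·L_0(t) + 59·L_1(t) + 556·L_2(t).
Expanding and collecting terms gives P(t) = 5t^2 + 6t - 4.
Evaluating at t = 5: P(5) = 151.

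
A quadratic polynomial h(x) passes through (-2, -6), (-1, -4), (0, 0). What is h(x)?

Write h(x) = ax^2 + bx + c. Substituting each data point gives a linear system:
  4a - 2b + c = -6
  a - b + c = -4
  c = 0
Solving the system yields a = 1, b = 5, c = 0.
So h(x) = x^2 + 5x.
Check: h(-2) = -6. ✓

h(x) = x^2 + 5x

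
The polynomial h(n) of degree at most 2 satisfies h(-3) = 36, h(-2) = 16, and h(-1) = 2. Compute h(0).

-6

Using the Lagrange interpolation formula with nodes -3, -2, -1:
  L_0(n) = (n + 2)(n + 1) / 2
  L_1(n) = (n + 3)(n + 1) / -1
  L_2(n) = (n + 3)(n + 2) / 2
Then h(n) = 36·L_0(n) + 16·L_1(n) + 2·L_2(n).
Expanding and collecting terms gives h(n) = 3n² - 5n - 6.
Evaluating at n = 0: h(0) = -6.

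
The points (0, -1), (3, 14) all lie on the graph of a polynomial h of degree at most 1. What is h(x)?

h(x) = 5x - 1

Using the Lagrange interpolation formula with nodes 0, 3:
  L_0(x) = (x - 3) / -3
  L_1(x) = x / 3
Then h(x) = -1·L_0(x) + 14·L_1(x).
Expanding and collecting terms gives h(x) = 5x - 1.
Check: h(3) = 14. ✓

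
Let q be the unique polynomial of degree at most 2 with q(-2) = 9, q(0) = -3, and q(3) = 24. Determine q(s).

Using the Lagrange interpolation formula with nodes -2, 0, 3:
  L_0(s) = s(s - 3) / 10
  L_1(s) = (s + 2)(s - 3) / -6
  L_2(s) = (s + 2)s / 15
Then q(s) = 9·L_0(s) - 3·L_1(s) + 24·L_2(s).
Expanding and collecting terms gives q(s) = 3s^2 - 3.
Check: q(-2) = 9. ✓

q(s) = 3s^2 - 3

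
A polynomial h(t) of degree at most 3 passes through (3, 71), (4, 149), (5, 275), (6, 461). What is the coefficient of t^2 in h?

Write h(t) = at^3 + bt^2 + ct + d. Substituting each data point gives a linear system:
  27a + 9b + 3c + d = 71
  64a + 16b + 4c + d = 149
  125a + 25b + 5c + d = 275
  216a + 36b + 6c + d = 461
Solving the system yields a = 2, b = 0, c = 4, d = 5.
So h(t) = 2t³ + 4t + 5.
The coefficient of t^2 is 0.

0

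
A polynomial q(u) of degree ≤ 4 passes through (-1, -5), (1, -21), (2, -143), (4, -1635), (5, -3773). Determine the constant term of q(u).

-3

Write q(u) = au^4 + bu^3 + cu^2 + du + e. Substituting each data point gives a linear system:
  a - b + c - d + e = -5
  a + b + c + d + e = -21
  16a + 8b + 4c + 2d + e = -143
  256a + 64b + 16c + 4d + e = -1635
  625a + 125b + 25c + 5d + e = -3773
Solving the system yields a = -5, b = -4, c = -5, d = -4, e = -3.
So q(u) = -5u⁴ - 4u³ - 5u² - 4u - 3.
The constant term is -3.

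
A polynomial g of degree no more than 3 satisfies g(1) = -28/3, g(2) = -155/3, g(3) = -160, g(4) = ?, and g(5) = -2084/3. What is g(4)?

-1093/3

The 4 known points determine the degree-3 polynomial uniquely.
Write g(x) = ax^3 + bx^2 + cx + d. Substituting each data point gives a linear system:
  a + b + c + d = -28/3
  8a + 4b + 2c + d = -155/3
  27a + 9b + 3c + d = -160
  125a + 25b + 5c + d = -2084/3
Solving the system yields a = -5, b = -3, c = 5/3, d = -3.
So g(x) = -5x^3 - 3x^2 + (5/3)x - 3.
Then g(4) = -1093/3.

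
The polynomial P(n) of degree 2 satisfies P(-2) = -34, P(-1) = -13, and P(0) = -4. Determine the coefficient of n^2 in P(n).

-6

Write P(n) = an^2 + bn + c. Substituting each data point gives a linear system:
  4a - 2b + c = -34
  a - b + c = -13
  c = -4
Solving the system yields a = -6, b = 3, c = -4.
So P(n) = -6n^2 + 3n - 4.
The leading coefficient is -6.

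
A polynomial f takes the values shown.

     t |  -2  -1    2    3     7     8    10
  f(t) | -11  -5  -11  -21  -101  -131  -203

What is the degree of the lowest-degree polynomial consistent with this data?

2

Divided differences on the nodes -2, -1, 2, 3, 7, 8, 10:
  order 0: -11  -5  -11  -21  -101  -131  -203
  order 1: 6  -2  -10  -20  -30  -36
  order 2: -2  -2  -2  -2  -2
  order 3: 0  0  0  0
  order 4: 0  0  0
  order 5: 0  0
  order 6: 0
The order-2 divided differences are all -2 (nonzero) and every higher order vanishes, so the data lies on a polynomial of degree exactly 2.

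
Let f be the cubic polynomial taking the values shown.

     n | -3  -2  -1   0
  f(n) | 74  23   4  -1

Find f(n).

Write f(n) = an^3 + bn^2 + cn + d. Substituting each data point gives a linear system:
  -27a + 9b - 3c + d = 74
  -8a + 4b - 2c + d = 23
  -a + b - c + d = 4
  d = -1
Solving the system yields a = -3, b = -2, c = -4, d = -1.
So f(n) = -3n^3 - 2n^2 - 4n - 1.
Check: f(-1) = 4. ✓

f(n) = -3n^3 - 2n^2 - 4n - 1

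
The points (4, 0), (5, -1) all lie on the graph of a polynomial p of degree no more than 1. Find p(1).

3

Write p(u) = au + b. Substituting each data point gives a linear system:
  4a + b = 0
  5a + b = -1
Solving the system yields a = -1, b = 4.
So p(u) = -u + 4.
Then p(1) = 3.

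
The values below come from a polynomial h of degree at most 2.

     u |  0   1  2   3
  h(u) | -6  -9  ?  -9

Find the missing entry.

-10

On equispaced nodes a degree-2 polynomial has vanishing third forward difference, so
  - h(0) + 3·h(1) - 3·h(2) + h(3) = 0.
Substituting the known values and solving for h(2):
  -3·h(2) = 30
  h(2) = -10.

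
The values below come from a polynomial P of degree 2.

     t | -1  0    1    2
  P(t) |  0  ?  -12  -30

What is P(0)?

The 3 known points determine the degree-2 polynomial uniquely.
Write P(t) = at^2 + bt + c. Substituting each data point gives a linear system:
  a - b + c = 0
  a + b + c = -12
  4a + 2b + c = -30
Solving the system yields a = -4, b = -6, c = -2.
So P(t) = -4t^2 - 6t - 2.
Then P(0) = -2.

-2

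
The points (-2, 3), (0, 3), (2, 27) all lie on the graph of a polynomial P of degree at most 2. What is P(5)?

Forward differences of the values at u = -2, 0, 2:
  P  : 3  3  27
  Δ  : 0  24
  Δ^2: 24
The second differences are constant, confirming degree 2.
Interpolating (Newton forward form) and evaluating at u = 5 gives P(5) = 108.

108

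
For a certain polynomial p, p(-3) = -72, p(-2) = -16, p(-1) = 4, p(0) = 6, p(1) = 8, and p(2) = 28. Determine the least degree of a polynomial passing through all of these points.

3

Forward differences of the values at t = -3, -2, -1, 0, 1, 2:
  p  : -72  -16  4  6  8  28
  Δ  : 56  20  2  2  20
  Δ^2: -36  -18  0  18
  Δ^3: 18  18  18
  Δ^4: 0  0
  Δ^5: 0
The third differences are constant (18) and nonzero, while all higher differences vanish, so the minimal degree is 3.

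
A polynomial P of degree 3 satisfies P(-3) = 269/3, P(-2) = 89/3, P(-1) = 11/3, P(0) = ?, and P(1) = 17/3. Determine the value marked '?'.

The 4 known points determine the degree-3 polynomial uniquely.
Write P(n) = an^3 + bn^2 + cn + d. Substituting each data point gives a linear system:
  -27a + 9b - 3c + d = 269/3
  -8a + 4b - 2c + d = 89/3
  -a + b - c + d = 11/3
  a + b + c + d = 17/3
Solving the system yields a = -2, b = 5, c = 3, d = -1/3.
So P(n) = -2n³ + 5n² + 3n - 1/3.
Then P(0) = -1/3.

-1/3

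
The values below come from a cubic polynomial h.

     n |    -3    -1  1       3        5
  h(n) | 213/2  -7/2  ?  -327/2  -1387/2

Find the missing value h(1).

-27/2

On equispaced nodes a degree-3 polynomial has vanishing fourth forward difference, so
  h(-3) - 4·h(-1) + 6·h(1) - 4·h(3) + h(5) = 0.
Substituting the known values and solving for h(1):
  6·h(1) = -81
  h(1) = -27/2.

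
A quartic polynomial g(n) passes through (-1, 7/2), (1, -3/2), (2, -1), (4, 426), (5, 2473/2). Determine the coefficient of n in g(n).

3/2

Write g(n) = an^4 + bn^3 + cn^2 + dn + e. Substituting each data point gives a linear system:
  a - b + c - d + e = 7/2
  a + b + c + d + e = -3/2
  16a + 8b + 4c + 2d + e = -1
  256a + 64b + 16c + 4d + e = 426
  625a + 125b + 25c + 5d + e = 2473/2
Solving the system yields a = 3, b = -4, c = -6, d = 3/2, e = 4.
So g(n) = 3n⁴ - 4n³ - 6n² + (3/2)n + 4.
The coefficient of n is 3/2.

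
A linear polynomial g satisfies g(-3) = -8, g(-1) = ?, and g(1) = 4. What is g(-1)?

On equispaced nodes a degree-1 polynomial has vanishing second forward difference, so
  g(-3) - 2·g(-1) + g(1) = 0.
Substituting the known values and solving for g(-1):
  -2·g(-1) = 4
  g(-1) = -2.

-2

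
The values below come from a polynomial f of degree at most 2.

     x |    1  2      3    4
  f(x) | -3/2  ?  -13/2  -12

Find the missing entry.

On equispaced nodes a degree-2 polynomial has vanishing third forward difference, so
  - f(1) + 3·f(2) - 3·f(3) + f(4) = 0.
Substituting the known values and solving for f(2):
  3·f(2) = -9
  f(2) = -3.

-3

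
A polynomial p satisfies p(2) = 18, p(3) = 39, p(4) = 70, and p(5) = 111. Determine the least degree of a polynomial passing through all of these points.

Forward differences of the values at n = 2, 3, 4, 5:
  p  : 18  39  70  111
  Δ  : 21  31  41
  Δ^2: 10  10
  Δ^3: 0
The second differences are constant (10) and nonzero, while all higher differences vanish, so the minimal degree is 2.

2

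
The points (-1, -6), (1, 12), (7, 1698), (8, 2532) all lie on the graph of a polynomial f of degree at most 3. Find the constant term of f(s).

4

Write f(s) = as^3 + bs^2 + cs + d. Substituting each data point gives a linear system:
  -a + b - c + d = -6
  a + b + c + d = 12
  343a + 49b + 7c + d = 1698
  512a + 64b + 8c + d = 2532
Solving the system yields a = 5, b = -1, c = 4, d = 4.
So f(s) = 5s^3 - s^2 + 4s + 4.
The constant term is 4.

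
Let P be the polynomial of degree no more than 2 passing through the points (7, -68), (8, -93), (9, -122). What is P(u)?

Write P(u) = au^2 + bu + c. Substituting each data point gives a linear system:
  49a + 7b + c = -68
  64a + 8b + c = -93
  81a + 9b + c = -122
Solving the system yields a = -2, b = 5, c = -5.
So P(u) = -2u^2 + 5u - 5.
Check: P(8) = -93. ✓

P(u) = -2u^2 + 5u - 5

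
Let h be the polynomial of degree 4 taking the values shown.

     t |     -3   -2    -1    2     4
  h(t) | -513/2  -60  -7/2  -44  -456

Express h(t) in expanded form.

h(t) = -2t^4 + (5/2)t^3 - 5t^2 - 6t

Using the Lagrange interpolation formula with nodes -3, -2, -1, 2, 4:
  L_0(t) = (t + 2)(t + 1)(t - 2)(t - 4) / 70
  L_1(t) = (t + 3)(t + 1)(t - 2)(t - 4) / -24
  L_2(t) = (t + 3)(t + 2)(t - 2)(t - 4) / 30
  L_3(t) = (t + 3)(t + 2)(t + 1)(t - 4) / -120
  L_4(t) = (t + 3)(t + 2)(t + 1)(t - 2) / 420
Then h(t) = -513/2·L_0(t) - 60·L_1(t) - 7/2·L_2(t) - 44·L_3(t) - 456·L_4(t).
Expanding and collecting terms gives h(t) = -2t⁴ + (5/2)t³ - 5t² - 6t.
Check: h(-1) = -7/2. ✓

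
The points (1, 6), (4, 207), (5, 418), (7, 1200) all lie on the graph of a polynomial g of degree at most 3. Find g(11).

Write g(x) = ax^3 + bx^2 + cx + d. Substituting each data point gives a linear system:
  a + b + c + d = 6
  64a + 16b + 4c + d = 207
  125a + 25b + 5c + d = 418
  343a + 49b + 7c + d = 1200
Solving the system yields a = 4, b = -4, c = 3, d = 3.
So g(x) = 4x^3 - 4x^2 + 3x + 3.
Then g(11) = 4876.

4876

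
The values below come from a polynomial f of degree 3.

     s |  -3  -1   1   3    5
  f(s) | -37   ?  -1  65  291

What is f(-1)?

-3

On equispaced nodes a degree-3 polynomial has vanishing fourth forward difference, so
  f(-3) - 4·f(-1) + 6·f(1) - 4·f(3) + f(5) = 0.
Substituting the known values and solving for f(-1):
  -4·f(-1) = 12
  f(-1) = -3.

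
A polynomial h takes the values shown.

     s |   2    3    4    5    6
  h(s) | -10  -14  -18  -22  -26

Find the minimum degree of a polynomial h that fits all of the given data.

1

Forward differences of the values at s = 2, 3, 4, 5, 6:
  h  : -10  -14  -18  -22  -26
  Δ  : -4  -4  -4  -4
  Δ^2: 0  0  0
  Δ^3: 0  0
  Δ^4: 0
The first differences are constant (-4) and nonzero, while all higher differences vanish, so the minimal degree is 1.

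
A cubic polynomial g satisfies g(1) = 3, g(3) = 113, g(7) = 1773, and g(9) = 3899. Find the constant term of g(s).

2

Write g(s) = as^3 + bs^2 + cs + d. Substituting each data point gives a linear system:
  a + b + c + d = 3
  27a + 9b + 3c + d = 113
  343a + 49b + 7c + d = 1773
  729a + 81b + 9c + d = 3899
Solving the system yields a = 6, b = -6, c = 1, d = 2.
So g(s) = 6s^3 - 6s^2 + s + 2.
The constant term is 2.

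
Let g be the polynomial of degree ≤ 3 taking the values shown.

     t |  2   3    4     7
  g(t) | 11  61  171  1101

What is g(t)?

Write g(t) = at^3 + bt^2 + ct + d. Substituting each data point gives a linear system:
  8a + 4b + 2c + d = 11
  27a + 9b + 3c + d = 61
  64a + 16b + 4c + d = 171
  343a + 49b + 7c + d = 1101
Solving the system yields a = 4, b = -6, c = 4, d = -5.
So g(t) = 4t^3 - 6t^2 + 4t - 5.
Check: g(2) = 11. ✓

g(t) = 4t^3 - 6t^2 + 4t - 5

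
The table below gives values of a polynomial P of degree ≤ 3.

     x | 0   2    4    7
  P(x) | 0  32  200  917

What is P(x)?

Using the Lagrange interpolation formula with nodes 0, 2, 4, 7:
  L_0(x) = (x - 2)(x - 4)(x - 7) / -56
  L_1(x) = x(x - 4)(x - 7) / 20
  L_2(x) = x(x - 2)(x - 7) / -24
  L_3(x) = x(x - 2)(x - 4) / 105
Then P(x) = 0·L_0(x) + 32·L_1(x) + 200·L_2(x) + 917·L_3(x).
Expanding and collecting terms gives P(x) = 2x^3 + 5x^2 - 2x.
Check: P(4) = 200. ✓

P(x) = 2x^3 + 5x^2 - 2x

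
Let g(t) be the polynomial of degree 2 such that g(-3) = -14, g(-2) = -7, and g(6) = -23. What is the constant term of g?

1

Write g(t) = at^2 + bt + c. Substituting each data point gives a linear system:
  9a - 3b + c = -14
  4a - 2b + c = -7
  36a + 6b + c = -23
Solving the system yields a = -1, b = 2, c = 1.
So g(t) = -t² + 2t + 1.
The constant term is 1.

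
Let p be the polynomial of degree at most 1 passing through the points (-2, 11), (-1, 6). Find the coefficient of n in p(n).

Write p(n) = an + b. Substituting each data point gives a linear system:
  -2a + b = 11
  -a + b = 6
Solving the system yields a = -5, b = 1.
So p(n) = -5n + 1.
The leading coefficient is -5.

-5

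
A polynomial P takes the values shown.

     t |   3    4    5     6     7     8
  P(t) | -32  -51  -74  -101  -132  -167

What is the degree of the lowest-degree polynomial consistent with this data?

2

Forward differences of the values at t = 3, 4, 5, 6, 7, 8:
  P  : -32  -51  -74  -101  -132  -167
  Δ  : -19  -23  -27  -31  -35
  Δ^2: -4  -4  -4  -4
  Δ^3: 0  0  0
  Δ^4: 0  0
  Δ^5: 0
The second differences are constant (-4) and nonzero, while all higher differences vanish, so the minimal degree is 2.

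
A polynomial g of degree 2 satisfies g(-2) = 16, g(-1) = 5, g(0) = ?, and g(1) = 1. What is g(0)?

The 3 known points determine the degree-2 polynomial uniquely.
Write g(s) = as^2 + bs + c. Substituting each data point gives a linear system:
  4a - 2b + c = 16
  a - b + c = 5
  a + b + c = 1
Solving the system yields a = 3, b = -2, c = 0.
So g(s) = 3s^2 - 2s.
Then g(0) = 0.

0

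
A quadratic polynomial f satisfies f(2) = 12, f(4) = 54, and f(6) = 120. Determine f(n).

Using the Lagrange interpolation formula with nodes 2, 4, 6:
  L_0(n) = (n - 4)(n - 6) / 8
  L_1(n) = (n - 2)(n - 6) / -4
  L_2(n) = (n - 2)(n - 4) / 8
Then f(n) = 12·L_0(n) + 54·L_1(n) + 120·L_2(n).
Expanding and collecting terms gives f(n) = 3n^2 + 3n - 6.
Check: f(6) = 120. ✓

f(n) = 3n^2 + 3n - 6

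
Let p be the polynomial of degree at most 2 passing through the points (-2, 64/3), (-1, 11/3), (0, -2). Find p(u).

Write p(u) = au^2 + bu + c. Substituting each data point gives a linear system:
  4a - 2b + c = 64/3
  a - b + c = 11/3
  c = -2
Solving the system yields a = 6, b = 1/3, c = -2.
So p(u) = 6u² + (1/3)u - 2.
Check: p(0) = -2. ✓

p(u) = 6u^2 + (1/3)u - 2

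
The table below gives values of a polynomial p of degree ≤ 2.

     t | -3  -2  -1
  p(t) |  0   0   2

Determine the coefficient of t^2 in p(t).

Write p(t) = at^2 + bt + c. Substituting each data point gives a linear system:
  9a - 3b + c = 0
  4a - 2b + c = 0
  a - b + c = 2
Solving the system yields a = 1, b = 5, c = 6.
So p(t) = t^2 + 5t + 6.
The leading coefficient is 1.

1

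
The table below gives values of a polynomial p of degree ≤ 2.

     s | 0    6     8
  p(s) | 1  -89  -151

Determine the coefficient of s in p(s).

-3

Write p(s) = as^2 + bs + c. Substituting each data point gives a linear system:
  c = 1
  36a + 6b + c = -89
  64a + 8b + c = -151
Solving the system yields a = -2, b = -3, c = 1.
So p(s) = -2s^2 - 3s + 1.
The coefficient of s is -3.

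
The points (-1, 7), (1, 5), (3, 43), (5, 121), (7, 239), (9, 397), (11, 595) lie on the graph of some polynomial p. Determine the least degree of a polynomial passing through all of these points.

2

Forward differences of the values at u = -1, 1, 3, 5, 7, 9, 11:
  p  : 7  5  43  121  239  397  595
  Δ  : -2  38  78  118  158  198
  Δ^2: 40  40  40  40  40
  Δ^3: 0  0  0  0
  Δ^4: 0  0  0
  Δ^5: 0  0
  Δ^6: 0
The second differences are constant (40) and nonzero, while all higher differences vanish, so the minimal degree is 2.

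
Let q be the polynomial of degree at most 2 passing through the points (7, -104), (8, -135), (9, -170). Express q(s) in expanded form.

Write q(s) = as^2 + bs + c. Substituting each data point gives a linear system:
  49a + 7b + c = -104
  64a + 8b + c = -135
  81a + 9b + c = -170
Solving the system yields a = -2, b = -1, c = 1.
So q(s) = -2s^2 - s + 1.
Check: q(8) = -135. ✓

q(s) = -2s^2 - s + 1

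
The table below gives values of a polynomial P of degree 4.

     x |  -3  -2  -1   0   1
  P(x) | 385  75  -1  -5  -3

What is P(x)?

Write P(x) = ax^4 + bx^3 + cx^2 + dx + e. Substituting each data point gives a linear system:
  81a - 27b + 9c - 3d + e = 385
  16a - 8b + 4c - 2d + e = 75
  a - b + c - d + e = -1
  e = -5
  a + b + c + d + e = -3
Solving the system yields a = 4, b = -3, c = -1, d = 2, e = -5.
So P(x) = 4x^4 - 3x^3 - x^2 + 2x - 5.
Check: P(0) = -5. ✓

P(x) = 4x^4 - 3x^3 - x^2 + 2x - 5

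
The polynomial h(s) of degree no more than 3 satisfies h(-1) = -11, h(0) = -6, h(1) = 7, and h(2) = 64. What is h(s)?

Write h(s) = as^3 + bs^2 + cs + d. Substituting each data point gives a linear system:
  -a + b - c + d = -11
  d = -6
  a + b + c + d = 7
  8a + 4b + 2c + d = 64
Solving the system yields a = 6, b = 4, c = 3, d = -6.
So h(s) = 6s³ + 4s² + 3s - 6.
Check: h(0) = -6. ✓

h(s) = 6s^3 + 4s^2 + 3s - 6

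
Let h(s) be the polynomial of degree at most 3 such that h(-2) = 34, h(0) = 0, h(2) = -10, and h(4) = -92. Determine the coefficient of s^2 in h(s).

3

Write h(s) = as^3 + bs^2 + cs + d. Substituting each data point gives a linear system:
  -8a + 4b - 2c + d = 34
  d = 0
  8a + 4b + 2c + d = -10
  64a + 16b + 4c + d = -92
Solving the system yields a = -2, b = 3, c = -3, d = 0.
So h(s) = -2s^3 + 3s^2 - 3s.
The coefficient of s^2 is 3.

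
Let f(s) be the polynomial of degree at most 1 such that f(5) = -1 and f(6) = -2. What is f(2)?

2

Write f(s) = as + b. Substituting each data point gives a linear system:
  5a + b = -1
  6a + b = -2
Solving the system yields a = -1, b = 4.
So f(s) = -s + 4.
Then f(2) = 2.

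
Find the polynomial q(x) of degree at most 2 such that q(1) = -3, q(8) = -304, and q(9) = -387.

q(x) = -5x^2 + 2x

Write q(x) = ax^2 + bx + c. Substituting each data point gives a linear system:
  a + b + c = -3
  64a + 8b + c = -304
  81a + 9b + c = -387
Solving the system yields a = -5, b = 2, c = 0.
So q(x) = -5x² + 2x.
Check: q(1) = -3. ✓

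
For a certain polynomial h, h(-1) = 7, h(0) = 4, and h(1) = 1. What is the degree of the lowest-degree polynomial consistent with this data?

1

Forward differences of the values at n = -1, 0, 1:
  h  : 7  4  1
  Δ  : -3  -3
  Δ^2: 0
The first differences are constant (-3) and nonzero, while all higher differences vanish, so the minimal degree is 1.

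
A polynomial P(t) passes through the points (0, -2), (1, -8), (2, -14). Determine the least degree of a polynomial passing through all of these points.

1

Forward differences of the values at t = 0, 1, 2:
  P  : -2  -8  -14
  Δ  : -6  -6
  Δ^2: 0
The first differences are constant (-6) and nonzero, while all higher differences vanish, so the minimal degree is 1.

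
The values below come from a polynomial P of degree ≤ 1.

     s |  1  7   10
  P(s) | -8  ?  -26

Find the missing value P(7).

The 2 known points determine the degree-1 polynomial uniquely.
Write P(s) = as + b. Substituting each data point gives a linear system:
  a + b = -8
  10a + b = -26
Solving the system yields a = -2, b = -6.
So P(s) = -2s - 6.
Then P(7) = -20.

-20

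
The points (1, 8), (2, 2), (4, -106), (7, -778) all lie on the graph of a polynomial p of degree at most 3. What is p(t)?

Write p(t) = at^3 + bt^2 + ct + d. Substituting each data point gives a linear system:
  a + b + c + d = 8
  8a + 4b + 2c + d = 2
  64a + 16b + 4c + d = -106
  343a + 49b + 7c + d = -778
Solving the system yields a = -3, b = 5, c = 0, d = 6.
So p(t) = -3t^3 + 5t^2 + 6.
Check: p(7) = -778. ✓

p(t) = -3t^3 + 5t^2 + 6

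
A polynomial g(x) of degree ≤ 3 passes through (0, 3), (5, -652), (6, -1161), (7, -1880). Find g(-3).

Using the Lagrange interpolation formula with nodes 0, 5, 6, 7:
  L_0(x) = (x - 5)(x - 6)(x - 7) / -210
  L_1(x) = x(x - 6)(x - 7) / 10
  L_2(x) = x(x - 5)(x - 7) / -6
  L_3(x) = x(x - 5)(x - 6) / 14
Then g(x) = 3·L_0(x) - 652·L_1(x) - 1161·L_2(x) - 1880·L_3(x).
Expanding and collecting terms gives g(x) = -6x^3 + 3x^2 + 4x + 3.
Evaluating at x = -3: g(-3) = 180.

180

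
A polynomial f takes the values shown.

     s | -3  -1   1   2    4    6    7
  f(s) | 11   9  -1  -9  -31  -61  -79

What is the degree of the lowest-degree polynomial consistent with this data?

2

Divided differences on the nodes -3, -1, 1, 2, 4, 6, 7:
  order 0: 11  9  -1  -9  -31  -61  -79
  order 1: -1  -5  -8  -11  -15  -18
  order 2: -1  -1  -1  -1  -1
  order 3: 0  0  0  0
  order 4: 0  0  0
  order 5: 0  0
  order 6: 0
The order-2 divided differences are all -1 (nonzero) and every higher order vanishes, so the data lies on a polynomial of degree exactly 2.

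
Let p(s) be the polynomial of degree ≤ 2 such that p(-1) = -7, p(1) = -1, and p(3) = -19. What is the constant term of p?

-1

Write p(s) = as^2 + bs + c. Substituting each data point gives a linear system:
  a - b + c = -7
  a + b + c = -1
  9a + 3b + c = -19
Solving the system yields a = -3, b = 3, c = -1.
So p(s) = -3s² + 3s - 1.
The constant term is -1.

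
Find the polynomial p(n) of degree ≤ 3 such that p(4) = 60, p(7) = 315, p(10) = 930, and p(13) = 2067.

Write p(n) = an^3 + bn^2 + cn + d. Substituting each data point gives a linear system:
  64a + 16b + 4c + d = 60
  343a + 49b + 7c + d = 315
  1000a + 100b + 10c + d = 930
  2197a + 169b + 13c + d = 2067
Solving the system yields a = 1, b = -1, c = 3, d = 0.
So p(n) = n^3 - n^2 + 3n.
Check: p(4) = 60. ✓

p(n) = n^3 - n^2 + 3n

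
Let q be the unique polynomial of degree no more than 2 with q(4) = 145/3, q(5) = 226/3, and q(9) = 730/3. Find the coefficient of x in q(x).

0

Write q(x) = ax^2 + bx + c. Substituting each data point gives a linear system:
  16a + 4b + c = 145/3
  25a + 5b + c = 226/3
  81a + 9b + c = 730/3
Solving the system yields a = 3, b = 0, c = 1/3.
So q(x) = 3x^2 + 1/3.
The coefficient of x is 0.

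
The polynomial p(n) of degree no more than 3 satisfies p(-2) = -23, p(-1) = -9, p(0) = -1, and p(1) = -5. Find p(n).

p(n) = -n^3 - 6n^2 + 3n - 1

Write p(n) = an^3 + bn^2 + cn + d. Substituting each data point gives a linear system:
  -8a + 4b - 2c + d = -23
  -a + b - c + d = -9
  d = -1
  a + b + c + d = -5
Solving the system yields a = -1, b = -6, c = 3, d = -1.
So p(n) = -n^3 - 6n^2 + 3n - 1.
Check: p(1) = -5. ✓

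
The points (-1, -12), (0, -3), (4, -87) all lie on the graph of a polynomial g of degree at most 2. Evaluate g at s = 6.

-201

Write g(s) = as^2 + bs + c. Substituting each data point gives a linear system:
  a - b + c = -12
  c = -3
  16a + 4b + c = -87
Solving the system yields a = -6, b = 3, c = -3.
So g(s) = -6s² + 3s - 3.
Then g(6) = -201.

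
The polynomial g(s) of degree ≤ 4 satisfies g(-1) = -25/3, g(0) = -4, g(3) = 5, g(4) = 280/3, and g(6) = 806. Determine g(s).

Write g(s) = as^4 + bs^3 + cs^2 + ds + e. Substituting each data point gives a linear system:
  a - b + c - d + e = -25/3
  e = -4
  81a + 27b + 9c + 3d + e = 5
  256a + 64b + 16c + 4d + e = 280/3
  1296a + 216b + 36c + 6d + e = 806
Solving the system yields a = 1, b = -5/3, c = -4, d = 3, e = -4.
So g(s) = s^4 - (5/3)s^3 - 4s^2 + 3s - 4.
Check: g(3) = 5. ✓

g(s) = s^4 - (5/3)s^3 - 4s^2 + 3s - 4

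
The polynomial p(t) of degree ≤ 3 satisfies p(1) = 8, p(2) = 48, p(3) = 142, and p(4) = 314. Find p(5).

Write p(t) = at^3 + bt^2 + ct + d. Substituting each data point gives a linear system:
  a + b + c + d = 8
  8a + 4b + 2c + d = 48
  27a + 9b + 3c + d = 142
  64a + 16b + 4c + d = 314
Solving the system yields a = 4, b = 3, c = 3, d = -2.
So p(t) = 4t³ + 3t² + 3t - 2.
Then p(5) = 588.

588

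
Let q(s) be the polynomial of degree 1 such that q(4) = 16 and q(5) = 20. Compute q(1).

Write q(s) = as + b. Substituting each data point gives a linear system:
  4a + b = 16
  5a + b = 20
Solving the system yields a = 4, b = 0.
So q(s) = 4s.
Then q(1) = 4.

4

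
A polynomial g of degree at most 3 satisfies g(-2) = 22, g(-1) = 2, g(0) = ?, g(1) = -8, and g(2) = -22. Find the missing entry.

The 4 known points determine the degree-3 polynomial uniquely.
Write g(u) = au^3 + bu^2 + cu + d. Substituting each data point gives a linear system:
  -8a + 4b - 2c + d = 22
  -a + b - c + d = 2
  a + b + c + d = -8
  8a + 4b + 2c + d = -22
Solving the system yields a = -2, b = 1, c = -3, d = -4.
So g(u) = -2u^3 + u^2 - 3u - 4.
Then g(0) = -4.

-4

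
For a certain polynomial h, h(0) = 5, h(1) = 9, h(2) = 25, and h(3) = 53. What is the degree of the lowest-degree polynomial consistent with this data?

Forward differences of the values at s = 0, 1, 2, 3:
  h  : 5  9  25  53
  Δ  : 4  16  28
  Δ^2: 12  12
  Δ^3: 0
The second differences are constant (12) and nonzero, while all higher differences vanish, so the minimal degree is 2.

2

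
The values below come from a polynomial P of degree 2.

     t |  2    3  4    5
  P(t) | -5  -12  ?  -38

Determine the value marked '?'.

On equispaced nodes a degree-2 polynomial has vanishing third forward difference, so
  - P(2) + 3·P(3) - 3·P(4) + P(5) = 0.
Substituting the known values and solving for P(4):
  -3·P(4) = 69
  P(4) = -23.

-23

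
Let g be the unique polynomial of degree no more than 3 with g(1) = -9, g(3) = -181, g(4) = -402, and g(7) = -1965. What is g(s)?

g(s) = -5s^3 - 5s^2 - s + 2

Using the Lagrange interpolation formula with nodes 1, 3, 4, 7:
  L_0(s) = (s - 3)(s - 4)(s - 7) / -36
  L_1(s) = (s - 1)(s - 4)(s - 7) / 8
  L_2(s) = (s - 1)(s - 3)(s - 7) / -9
  L_3(s) = (s - 1)(s - 3)(s - 4) / 72
Then g(s) = -9·L_0(s) - 181·L_1(s) - 402·L_2(s) - 1965·L_3(s).
Expanding and collecting terms gives g(s) = -5s^3 - 5s^2 - s + 2.
Check: g(1) = -9. ✓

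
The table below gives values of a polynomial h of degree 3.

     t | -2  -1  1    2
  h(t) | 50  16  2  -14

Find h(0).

6

Write h(t) = at^3 + bt^2 + ct + d. Substituting each data point gives a linear system:
  -8a + 4b - 2c + d = 50
  -a + b - c + d = 16
  a + b + c + d = 2
  8a + 4b + 2c + d = -14
Solving the system yields a = -3, b = 3, c = -4, d = 6.
So h(t) = -3t^3 + 3t^2 - 4t + 6.
Then h(0) = 6.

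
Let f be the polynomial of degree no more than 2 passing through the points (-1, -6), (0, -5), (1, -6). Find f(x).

Write f(x) = ax^2 + bx + c. Substituting each data point gives a linear system:
  a - b + c = -6
  c = -5
  a + b + c = -6
Solving the system yields a = -1, b = 0, c = -5.
So f(x) = -x² - 5.
Check: f(1) = -6. ✓

f(x) = -x^2 - 5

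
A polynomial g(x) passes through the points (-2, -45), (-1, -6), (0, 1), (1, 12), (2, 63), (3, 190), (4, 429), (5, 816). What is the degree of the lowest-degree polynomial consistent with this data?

3

Forward differences of the values at x = -2, -1, 0, 1, 2, 3, 4, 5:
  g  : -45  -6  1  12  63  190  429  816
  Δ  : 39  7  11  51  127  239  387
  Δ^2: -32  4  40  76  112  148
  Δ^3: 36  36  36  36  36
  Δ^4: 0  0  0  0
  Δ^5: 0  0  0
  Δ^6: 0  0
  Δ^7: 0
The third differences are constant (36) and nonzero, while all higher differences vanish, so the minimal degree is 3.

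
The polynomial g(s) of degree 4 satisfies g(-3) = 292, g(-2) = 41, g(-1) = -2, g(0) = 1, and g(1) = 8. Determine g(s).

Write g(s) = as^4 + bs^3 + cs^2 + ds + e. Substituting each data point gives a linear system:
  81a - 27b + 9c - 3d + e = 292
  16a - 8b + 4c - 2d + e = 41
  a - b + c - d + e = -2
  e = 1
  a + b + c + d + e = 8
Solving the system yields a = 5, b = 3, c = -3, d = 2, e = 1.
So g(s) = 5s^4 + 3s^3 - 3s^2 + 2s + 1.
Check: g(-3) = 292. ✓

g(s) = 5s^4 + 3s^3 - 3s^2 + 2s + 1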